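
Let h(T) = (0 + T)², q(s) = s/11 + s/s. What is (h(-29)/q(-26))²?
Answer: 85581001/225 ≈ 3.8036e+5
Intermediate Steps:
q(s) = 1 + s/11 (q(s) = s*(1/11) + 1 = s/11 + 1 = 1 + s/11)
h(T) = T²
(h(-29)/q(-26))² = ((-29)²/(1 + (1/11)*(-26)))² = (841/(1 - 26/11))² = (841/(-15/11))² = (841*(-11/15))² = (-9251/15)² = 85581001/225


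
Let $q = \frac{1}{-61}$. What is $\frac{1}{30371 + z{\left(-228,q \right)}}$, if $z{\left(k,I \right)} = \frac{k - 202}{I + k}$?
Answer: $\frac{13909}{422456469} \approx 3.2924 \cdot 10^{-5}$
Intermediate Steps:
$q = - \frac{1}{61} \approx -0.016393$
$z{\left(k,I \right)} = \frac{-202 + k}{I + k}$
$\frac{1}{30371 + z{\left(-228,q \right)}} = \frac{1}{30371 + \frac{-202 - 228}{- \frac{1}{61} - 228}} = \frac{1}{30371 + \frac{1}{- \frac{13909}{61}} \left(-430\right)} = \frac{1}{30371 - - \frac{26230}{13909}} = \frac{1}{30371 + \frac{26230}{13909}} = \frac{1}{\frac{422456469}{13909}} = \frac{13909}{422456469}$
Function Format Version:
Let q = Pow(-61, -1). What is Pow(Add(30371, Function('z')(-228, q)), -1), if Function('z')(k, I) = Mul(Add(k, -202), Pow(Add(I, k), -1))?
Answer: Rational(13909, 422456469) ≈ 3.2924e-5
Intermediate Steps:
q = Rational(-1, 61) ≈ -0.016393
Function('z')(k, I) = Mul(Pow(Add(I, k), -1), Add(-202, k)) (Function('z')(k, I) = Mul(Add(-202, k), Pow(Add(I, k), -1)) = Mul(Pow(Add(I, k), -1), Add(-202, k)))
Pow(Add(30371, Function('z')(-228, q)), -1) = Pow(Add(30371, Mul(Pow(Add(Rational(-1, 61), -228), -1), Add(-202, -228))), -1) = Pow(Add(30371, Mul(Pow(Rational(-13909, 61), -1), -430)), -1) = Pow(Add(30371, Mul(Rational(-61, 13909), -430)), -1) = Pow(Add(30371, Rational(26230, 13909)), -1) = Pow(Rational(422456469, 13909), -1) = Rational(13909, 422456469)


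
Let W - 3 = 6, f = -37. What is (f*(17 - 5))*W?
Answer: -3996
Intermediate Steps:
W = 9 (W = 3 + 6 = 9)
(f*(17 - 5))*W = -37*(17 - 5)*9 = -37*12*9 = -444*9 = -3996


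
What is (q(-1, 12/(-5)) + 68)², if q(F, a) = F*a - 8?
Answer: 97344/25 ≈ 3893.8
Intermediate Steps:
q(F, a) = -8 + F*a
(q(-1, 12/(-5)) + 68)² = ((-8 - 12/(-5)) + 68)² = ((-8 - 12*(-1)/5) + 68)² = ((-8 - 1*(-12/5)) + 68)² = ((-8 + 12/5) + 68)² = (-28/5 + 68)² = (312/5)² = 97344/25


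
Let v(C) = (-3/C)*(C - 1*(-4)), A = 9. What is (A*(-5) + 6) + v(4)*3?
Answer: -57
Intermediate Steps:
v(C) = -3*(4 + C)/C (v(C) = (-3/C)*(C + 4) = (-3/C)*(4 + C) = -3*(4 + C)/C)
(A*(-5) + 6) + v(4)*3 = (9*(-5) + 6) + (-3 - 12/4)*3 = (-45 + 6) + (-3 - 12*¼)*3 = -39 + (-3 - 3)*3 = -39 - 6*3 = -39 - 18 = -57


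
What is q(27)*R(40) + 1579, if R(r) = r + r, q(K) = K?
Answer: 3739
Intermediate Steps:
R(r) = 2*r
q(27)*R(40) + 1579 = 27*(2*40) + 1579 = 27*80 + 1579 = 2160 + 1579 = 3739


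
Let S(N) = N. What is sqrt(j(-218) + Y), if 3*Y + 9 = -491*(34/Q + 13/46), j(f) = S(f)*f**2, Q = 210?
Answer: I*sqrt(241694583516470)/4830 ≈ 3218.7*I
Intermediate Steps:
j(f) = f**3 (j(f) = f*f**2 = f**3)
Y = -1097647/14490 (Y = -3 + (-491*(34/210 + 13/46))/3 = -3 + (-491*(34*(1/210) + 13*(1/46)))/3 = -3 + (-491*(17/105 + 13/46))/3 = -3 + (-491*2147/4830)/3 = -3 + (1/3)*(-1054177/4830) = -3 - 1054177/14490 = -1097647/14490 ≈ -75.752)
sqrt(j(-218) + Y) = sqrt((-218)**3 - 1097647/14490) = sqrt(-10360232 - 1097647/14490) = sqrt(-150120859327/14490) = I*sqrt(241694583516470)/4830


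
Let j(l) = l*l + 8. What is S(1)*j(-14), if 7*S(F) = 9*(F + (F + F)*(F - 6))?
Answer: -16524/7 ≈ -2360.6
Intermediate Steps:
j(l) = 8 + l² (j(l) = l² + 8 = 8 + l²)
S(F) = 9*F/7 + 18*F*(-6 + F)/7 (S(F) = (9*(F + (F + F)*(F - 6)))/7 = (9*(F + (2*F)*(-6 + F)))/7 = (9*(F + 2*F*(-6 + F)))/7 = (9*F + 18*F*(-6 + F))/7 = 9*F/7 + 18*F*(-6 + F)/7)
S(1)*j(-14) = ((9/7)*1*(-11 + 2*1))*(8 + (-14)²) = ((9/7)*1*(-11 + 2))*(8 + 196) = ((9/7)*1*(-9))*204 = -81/7*204 = -16524/7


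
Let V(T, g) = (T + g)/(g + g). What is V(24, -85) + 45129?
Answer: 7671991/170 ≈ 45129.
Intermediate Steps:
V(T, g) = (T + g)/(2*g) (V(T, g) = (T + g)/((2*g)) = (T + g)*(1/(2*g)) = (T + g)/(2*g))
V(24, -85) + 45129 = (½)*(24 - 85)/(-85) + 45129 = (½)*(-1/85)*(-61) + 45129 = 61/170 + 45129 = 7671991/170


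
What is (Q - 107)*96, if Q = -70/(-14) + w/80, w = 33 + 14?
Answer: -48678/5 ≈ -9735.6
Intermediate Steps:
w = 47
Q = 447/80 (Q = -70/(-14) + 47/80 = -70*(-1/14) + 47*(1/80) = 5 + 47/80 = 447/80 ≈ 5.5875)
(Q - 107)*96 = (447/80 - 107)*96 = -8113/80*96 = -48678/5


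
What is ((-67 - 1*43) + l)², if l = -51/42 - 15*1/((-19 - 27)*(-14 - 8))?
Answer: 620860474809/50183056 ≈ 12372.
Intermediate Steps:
l = -8707/7084 (l = -51*1/42 - 15/((-46*(-22))) = -17/14 - 15/1012 = -8707/7084 ≈ -1.2291)
((-67 - 1*43) + l)² = ((-67 - 1*43) - 8707/7084)² = ((-67 - 43) - 8707/7084)² = (-110 - 8707/7084)² = (-787947/7084)² = 620860474809/50183056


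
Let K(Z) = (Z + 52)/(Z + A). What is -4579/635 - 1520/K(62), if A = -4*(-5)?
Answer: -2096537/1905 ≈ -1100.5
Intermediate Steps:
A = 20
K(Z) = (52 + Z)/(20 + Z) (K(Z) = (Z + 52)/(Z + 20) = (52 + Z)/(20 + Z))
-4579/635 - 1520/K(62) = -4579/635 - 1520*(20 + 62)/(52 + 62) = -4579*1/635 - 1520/(114/82) = -4579/635 - 1520/((1/82)*114) = -4579/635 - 1520/57/41 = -4579/635 - 1520*41/57 = -4579/635 - 3280/3 = -2096537/1905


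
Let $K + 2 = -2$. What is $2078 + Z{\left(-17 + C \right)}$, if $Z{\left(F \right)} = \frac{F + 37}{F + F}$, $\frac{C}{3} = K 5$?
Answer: $\frac{160026}{77} \approx 2078.3$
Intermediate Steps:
$K = -4$ ($K = -2 - 2 = -4$)
$C = -60$ ($C = 3 \left(\left(-4\right) 5\right) = 3 \left(-20\right) = -60$)
$Z{\left(F \right)} = \frac{37 + F}{2 F}$
$2078 + Z{\left(-17 + C \right)} = 2078 + \frac{37 - 77}{2 \left(-17 - 60\right)} = 2078 + \frac{37 - 77}{2 \left(-77\right)} = 2078 + \frac{1}{2} \left(- \frac{1}{77}\right) \left(-40\right) = 2078 + \frac{20}{77} = \frac{160026}{77}$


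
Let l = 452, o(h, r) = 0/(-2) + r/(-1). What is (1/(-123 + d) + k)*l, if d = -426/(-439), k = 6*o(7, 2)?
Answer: -290767532/53571 ≈ -5427.7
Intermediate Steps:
o(h, r) = -r (o(h, r) = 0*(-1/2) + r*(-1) = 0 - r = -r)
k = -12 (k = 6*(-1*2) = 6*(-2) = -12)
d = 426/439 (d = -426*(-1/439) = 426/439 ≈ 0.97039)
(1/(-123 + d) + k)*l = (1/(-123 + 426/439) - 12)*452 = (1/(-53571/439) - 12)*452 = (-439/53571 - 12)*452 = -643291/53571*452 = -290767532/53571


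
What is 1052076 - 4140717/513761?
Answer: 540511477119/513761 ≈ 1.0521e+6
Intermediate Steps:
1052076 - 4140717/513761 = 540511477119/513761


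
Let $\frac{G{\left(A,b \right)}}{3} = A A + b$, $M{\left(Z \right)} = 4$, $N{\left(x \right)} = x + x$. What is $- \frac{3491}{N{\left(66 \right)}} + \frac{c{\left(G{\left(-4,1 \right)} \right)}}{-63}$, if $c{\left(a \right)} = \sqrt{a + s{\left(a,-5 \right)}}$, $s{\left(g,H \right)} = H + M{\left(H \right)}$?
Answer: $- \frac{3491}{132} - \frac{5 \sqrt{2}}{63} \approx -26.559$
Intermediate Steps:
$N{\left(x \right)} = 2 x$
$G{\left(A,b \right)} = 3 b + 3 A^{2}$ ($G{\left(A,b \right)} = 3 \left(A A + b\right) = 3 \left(A^{2} + b\right) = 3 \left(b + A^{2}\right) = 3 b + 3 A^{2}$)
$s{\left(g,H \right)} = 4 + H$ ($s{\left(g,H \right)} = H + 4 = 4 + H$)
$c{\left(a \right)} = \sqrt{-1 + a}$ ($c{\left(a \right)} = \sqrt{a + \left(4 - 5\right)} = \sqrt{a - 1} = \sqrt{-1 + a}$)
$- \frac{3491}{N{\left(66 \right)}} + \frac{c{\left(G{\left(-4,1 \right)} \right)}}{-63} = - \frac{3491}{2 \cdot 66} + \frac{\sqrt{-1 + \left(3 \cdot 1 + 3 \left(-4\right)^{2}\right)}}{-63} = - \frac{3491}{132} + \sqrt{-1 + \left(3 + 3 \cdot 16\right)} \left(- \frac{1}{63}\right) = \left(-3491\right) \frac{1}{132} + \sqrt{-1 + \left(3 + 48\right)} \left(- \frac{1}{63}\right) = - \frac{3491}{132} + \sqrt{-1 + 51} \left(- \frac{1}{63}\right) = - \frac{3491}{132} + \sqrt{50} \left(- \frac{1}{63}\right) = - \frac{3491}{132} + 5 \sqrt{2} \left(- \frac{1}{63}\right) = - \frac{3491}{132} - \frac{5 \sqrt{2}}{63}$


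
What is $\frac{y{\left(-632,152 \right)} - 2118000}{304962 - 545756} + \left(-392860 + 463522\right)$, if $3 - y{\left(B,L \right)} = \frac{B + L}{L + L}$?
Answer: $\frac{323324968845}{4575086} \approx 70671.0$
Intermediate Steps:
$y{\left(B,L \right)} = 3 - \frac{B + L}{2 L}$ ($y{\left(B,L \right)} = 3 - \frac{B + L}{L + L} = 3 - \frac{B + L}{2 L}$)
$\frac{y{\left(-632,152 \right)} - 2118000}{304962 - 545756} + \left(-392860 + 463522\right) = \frac{\frac{\left(-1\right) \left(-632\right) + 5 \cdot 152}{2 \cdot 152} - 2118000}{304962 - 545756} + \left(-392860 + 463522\right) = \frac{\frac{1}{2} \cdot \frac{1}{152} \left(632 + 760\right) - 2118000}{-240794} + 70662 = \left(\frac{1}{2} \cdot \frac{1}{152} \cdot 1392 - 2118000\right) \left(- \frac{1}{240794}\right) + 70662 = \left(\frac{87}{19} - 2118000\right) \left(- \frac{1}{240794}\right) + 70662 = \left(- \frac{40241913}{19}\right) \left(- \frac{1}{240794}\right) + 70662 = \frac{40241913}{4575086} + 70662 = \frac{323324968845}{4575086}$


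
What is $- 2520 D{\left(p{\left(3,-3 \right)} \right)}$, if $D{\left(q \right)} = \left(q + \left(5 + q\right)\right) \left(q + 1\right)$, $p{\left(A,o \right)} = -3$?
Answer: $-5040$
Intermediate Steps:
$D{\left(q \right)} = \left(1 + q\right) \left(5 + 2 q\right)$ ($D{\left(q \right)} = \left(5 + 2 q\right) \left(1 + q\right) = \left(1 + q\right) \left(5 + 2 q\right)$)
$- 2520 D{\left(p{\left(3,-3 \right)} \right)} = - 2520 \left(5 + 2 \left(-3\right)^{2} + 7 \left(-3\right)\right) = - 2520 \left(5 + 2 \cdot 9 - 21\right) = - 2520 \left(5 + 18 - 21\right) = \left(-2520\right) 2 = -5040$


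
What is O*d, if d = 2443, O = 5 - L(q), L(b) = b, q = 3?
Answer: 4886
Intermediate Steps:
O = 2 (O = 5 - 1*3 = 5 - 3 = 2)
O*d = 2*2443 = 4886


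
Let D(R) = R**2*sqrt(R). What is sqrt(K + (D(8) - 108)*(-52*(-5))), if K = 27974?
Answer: sqrt(-106 + 33280*sqrt(2)) ≈ 216.70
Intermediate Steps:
D(R) = R**(5/2)
sqrt(K + (D(8) - 108)*(-52*(-5))) = sqrt(27974 + (8**(5/2) - 108)*(-52*(-5))) = sqrt(27974 + (128*sqrt(2) - 108)*260) = sqrt(27974 + (-108 + 128*sqrt(2))*260) = sqrt(27974 + (-28080 + 33280*sqrt(2))) = sqrt(-106 + 33280*sqrt(2))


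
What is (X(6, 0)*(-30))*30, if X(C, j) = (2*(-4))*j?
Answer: 0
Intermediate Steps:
X(C, j) = -8*j
(X(6, 0)*(-30))*30 = (-8*0*(-30))*30 = (0*(-30))*30 = 0*30 = 0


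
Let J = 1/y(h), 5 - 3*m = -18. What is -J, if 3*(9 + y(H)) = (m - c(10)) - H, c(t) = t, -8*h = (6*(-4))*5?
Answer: 9/133 ≈ 0.067669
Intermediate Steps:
h = 15 (h = -6*(-4)*5/8 = -(-3)*5 = -⅛*(-120) = 15)
m = 23/3 (m = 5/3 - ⅓*(-18) = 5/3 + 6 = 23/3 ≈ 7.6667)
y(H) = -88/9 - H/3 (y(H) = -9 + ((23/3 - 1*10) - H)/3 = -9 + ((23/3 - 10) - H)/3 = -9 + (-7/3 - H)/3 = -9 + (-7/9 - H/3) = -88/9 - H/3)
J = -9/133 (J = 1/(-88/9 - ⅓*15) = 1/(-88/9 - 5) = 1/(-133/9) = -9/133 ≈ -0.067669)
-J = -1*(-9/133) = 9/133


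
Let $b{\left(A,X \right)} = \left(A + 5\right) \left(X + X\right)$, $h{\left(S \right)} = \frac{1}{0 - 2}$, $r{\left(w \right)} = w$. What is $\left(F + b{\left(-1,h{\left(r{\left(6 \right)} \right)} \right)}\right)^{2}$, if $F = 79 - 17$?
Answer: $3364$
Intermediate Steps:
$h{\left(S \right)} = - \frac{1}{2}$ ($h{\left(S \right)} = \frac{1}{-2} = - \frac{1}{2}$)
$b{\left(A,X \right)} = 2 X \left(5 + A\right)$ ($b{\left(A,X \right)} = \left(5 + A\right) 2 X = 2 X \left(5 + A\right)$)
$F = 62$
$\left(F + b{\left(-1,h{\left(r{\left(6 \right)} \right)} \right)}\right)^{2} = \left(62 + 2 \left(- \frac{1}{2}\right) \left(5 - 1\right)\right)^{2} = \left(62 + 2 \left(- \frac{1}{2}\right) 4\right)^{2} = \left(62 - 4\right)^{2} = 58^{2} = 3364$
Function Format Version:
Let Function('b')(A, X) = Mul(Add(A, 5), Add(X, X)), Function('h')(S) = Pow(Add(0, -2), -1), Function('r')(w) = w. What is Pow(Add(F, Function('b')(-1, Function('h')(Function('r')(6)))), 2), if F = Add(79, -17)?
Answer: 3364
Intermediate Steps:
Function('h')(S) = Rational(-1, 2) (Function('h')(S) = Pow(-2, -1) = Rational(-1, 2))
Function('b')(A, X) = Mul(2, X, Add(5, A)) (Function('b')(A, X) = Mul(Add(5, A), Mul(2, X)) = Mul(2, X, Add(5, A)))
F = 62
Pow(Add(F, Function('b')(-1, Function('h')(Function('r')(6)))), 2) = Pow(Add(62, Mul(2, Rational(-1, 2), Add(5, -1))), 2) = Pow(Add(62, Mul(2, Rational(-1, 2), 4)), 2) = Pow(Add(62, -4), 2) = Pow(58, 2) = 3364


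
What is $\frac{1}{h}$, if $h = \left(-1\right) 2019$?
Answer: $- \frac{1}{2019} \approx -0.0004953$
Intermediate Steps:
$h = -2019$
$\frac{1}{h} = \frac{1}{-2019} = - \frac{1}{2019}$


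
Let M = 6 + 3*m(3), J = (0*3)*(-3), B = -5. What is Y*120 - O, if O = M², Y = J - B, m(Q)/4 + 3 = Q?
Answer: 564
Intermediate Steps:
m(Q) = -12 + 4*Q
J = 0 (J = 0*(-3) = 0)
M = 6 (M = 6 + 3*(-12 + 4*3) = 6 + 3*(-12 + 12) = 6 + 3*0 = 6 + 0 = 6)
Y = 5 (Y = 0 - 1*(-5) = 0 + 5 = 5)
O = 36 (O = 6² = 36)
Y*120 - O = 5*120 - 1*36 = 600 - 36 = 564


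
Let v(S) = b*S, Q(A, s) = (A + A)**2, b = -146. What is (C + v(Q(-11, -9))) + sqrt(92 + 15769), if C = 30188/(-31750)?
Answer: -1121806094/15875 + sqrt(15861) ≈ -70539.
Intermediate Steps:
Q(A, s) = 4*A**2 (Q(A, s) = (2*A)**2 = 4*A**2)
v(S) = -146*S
C = -15094/15875 (C = 30188*(-1/31750) = -15094/15875 ≈ -0.95080)
(C + v(Q(-11, -9))) + sqrt(92 + 15769) = (-15094/15875 - 584*(-11)**2) + sqrt(92 + 15769) = (-15094/15875 - 584*121) + sqrt(15861) = (-15094/15875 - 146*484) + sqrt(15861) = (-15094/15875 - 70664) + sqrt(15861) = -1121806094/15875 + sqrt(15861)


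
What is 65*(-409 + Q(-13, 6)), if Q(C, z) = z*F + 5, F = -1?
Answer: -26650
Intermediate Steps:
Q(C, z) = 5 - z (Q(C, z) = z*(-1) + 5 = -z + 5 = 5 - z)
65*(-409 + Q(-13, 6)) = 65*(-409 + (5 - 1*6)) = 65*(-409 + (5 - 6)) = 65*(-409 - 1) = 65*(-410) = -26650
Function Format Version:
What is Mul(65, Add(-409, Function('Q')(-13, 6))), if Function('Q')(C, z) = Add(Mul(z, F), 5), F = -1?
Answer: -26650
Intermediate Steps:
Function('Q')(C, z) = Add(5, Mul(-1, z)) (Function('Q')(C, z) = Add(Mul(z, -1), 5) = Add(Mul(-1, z), 5) = Add(5, Mul(-1, z)))
Mul(65, Add(-409, Function('Q')(-13, 6))) = Mul(65, Add(-409, Add(5, Mul(-1, 6)))) = Mul(65, Add(-409, Add(5, -6))) = Mul(65, Add(-409, -1)) = Mul(65, -410) = -26650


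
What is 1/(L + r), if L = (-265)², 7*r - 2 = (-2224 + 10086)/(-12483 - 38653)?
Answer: 178976/12568636805 ≈ 1.4240e-5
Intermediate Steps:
r = 47205/178976 (r = 2/7 + ((-2224 + 10086)/(-12483 - 38653))/7 = 2/7 + (7862/(-51136))/7 = 2/7 + (7862*(-1/51136))/7 = 2/7 + (⅐)*(-3931/25568) = 2/7 - 3931/178976 = 47205/178976 ≈ 0.26375)
L = 70225
1/(L + r) = 1/(70225 + 47205/178976) = 1/(12568636805/178976) = 178976/12568636805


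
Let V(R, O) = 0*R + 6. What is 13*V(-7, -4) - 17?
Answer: 61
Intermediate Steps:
V(R, O) = 6 (V(R, O) = 0 + 6 = 6)
13*V(-7, -4) - 17 = 13*6 - 17 = 78 - 17 = 61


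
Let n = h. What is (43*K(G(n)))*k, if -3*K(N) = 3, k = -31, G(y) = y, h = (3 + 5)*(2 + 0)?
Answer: 1333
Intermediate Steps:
h = 16 (h = 8*2 = 16)
n = 16
K(N) = -1 (K(N) = -⅓*3 = -1)
(43*K(G(n)))*k = (43*(-1))*(-31) = -43*(-31) = 1333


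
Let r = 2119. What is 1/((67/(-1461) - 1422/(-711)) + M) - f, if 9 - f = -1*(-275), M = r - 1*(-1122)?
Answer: 1260297757/4737956 ≈ 266.00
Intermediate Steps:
M = 3241 (M = 2119 - 1*(-1122) = 2119 + 1122 = 3241)
f = -266 (f = 9 - (-1)*(-275) = 9 - 1*275 = 9 - 275 = -266)
1/((67/(-1461) - 1422/(-711)) + M) - f = 1/((67/(-1461) - 1422/(-711)) + 3241) - 1*(-266) = 1/((67*(-1/1461) - 1422*(-1/711)) + 3241) + 266 = 1/((-67/1461 + 2) + 3241) + 266 = 1/(2855/1461 + 3241) + 266 = 1/(4737956/1461) + 266 = 1461/4737956 + 266 = 1260297757/4737956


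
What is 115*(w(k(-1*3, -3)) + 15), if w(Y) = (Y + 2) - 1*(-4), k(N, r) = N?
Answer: 2070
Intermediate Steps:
w(Y) = 6 + Y (w(Y) = (2 + Y) + 4 = 6 + Y)
115*(w(k(-1*3, -3)) + 15) = 115*((6 - 1*3) + 15) = 115*((6 - 3) + 15) = 115*(3 + 15) = 115*18 = 2070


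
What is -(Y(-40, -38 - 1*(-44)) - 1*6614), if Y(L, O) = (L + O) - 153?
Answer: 6801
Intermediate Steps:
Y(L, O) = -153 + L + O
-(Y(-40, -38 - 1*(-44)) - 1*6614) = -((-153 - 40 + (-38 - 1*(-44))) - 1*6614) = -((-153 - 40 + (-38 + 44)) - 6614) = -((-153 - 40 + 6) - 6614) = -(-187 - 6614) = -1*(-6801) = 6801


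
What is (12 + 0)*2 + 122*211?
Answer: 25766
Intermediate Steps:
(12 + 0)*2 + 122*211 = 12*2 + 25742 = 24 + 25742 = 25766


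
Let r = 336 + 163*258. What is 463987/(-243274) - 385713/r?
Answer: -3152843147/286455135 ≈ -11.006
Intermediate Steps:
r = 42390 (r = 336 + 42054 = 42390)
463987/(-243274) - 385713/r = 463987/(-243274) - 385713/42390 = 463987*(-1/243274) - 385713*1/42390 = -463987/243274 - 42857/4710 = -3152843147/286455135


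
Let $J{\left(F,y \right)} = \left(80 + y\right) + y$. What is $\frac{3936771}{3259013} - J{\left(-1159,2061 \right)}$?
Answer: $- \frac{13690435855}{3259013} \approx -4200.8$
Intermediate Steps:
$J{\left(F,y \right)} = 80 + 2 y$
$\frac{3936771}{3259013} - J{\left(-1159,2061 \right)} = \frac{3936771}{3259013} - \left(80 + 2 \cdot 2061\right) = 3936771 \cdot \frac{1}{3259013} - \left(80 + 4122\right) = \frac{3936771}{3259013} - 4202 = - \frac{13690435855}{3259013}$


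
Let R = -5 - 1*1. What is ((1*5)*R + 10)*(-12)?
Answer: 240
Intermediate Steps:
R = -6 (R = -5 - 1 = -6)
((1*5)*R + 10)*(-12) = ((1*5)*(-6) + 10)*(-12) = (5*(-6) + 10)*(-12) = (-30 + 10)*(-12) = -20*(-12) = 240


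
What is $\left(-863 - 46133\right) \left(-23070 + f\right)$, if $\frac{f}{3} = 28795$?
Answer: $-2975551740$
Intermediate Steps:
$f = 86385$ ($f = 3 \cdot 28795 = 86385$)
$\left(-863 - 46133\right) \left(-23070 + f\right) = \left(-863 - 46133\right) \left(-23070 + 86385\right) = \left(-46996\right) 63315 = -2975551740$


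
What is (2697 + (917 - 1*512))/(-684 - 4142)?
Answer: -1551/2413 ≈ -0.64277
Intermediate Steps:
(2697 + (917 - 1*512))/(-684 - 4142) = (2697 + (917 - 512))/(-4826) = (2697 + 405)*(-1/4826) = 3102*(-1/4826) = -1551/2413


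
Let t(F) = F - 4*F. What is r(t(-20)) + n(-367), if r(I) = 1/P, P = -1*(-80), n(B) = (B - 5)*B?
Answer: 10921921/80 ≈ 1.3652e+5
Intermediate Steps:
n(B) = B*(-5 + B) (n(B) = (-5 + B)*B = B*(-5 + B))
P = 80
t(F) = -3*F
r(I) = 1/80
r(t(-20)) + n(-367) = 1/80 - 367*(-5 - 367) = 1/80 - 367*(-372) = 1/80 + 136524 = 10921921/80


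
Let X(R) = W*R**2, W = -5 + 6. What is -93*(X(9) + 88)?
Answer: -15717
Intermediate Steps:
W = 1
X(R) = R**2 (X(R) = 1*R**2 = R**2)
-93*(X(9) + 88) = -93*(9**2 + 88) = -93*(81 + 88) = -93*169 = -15717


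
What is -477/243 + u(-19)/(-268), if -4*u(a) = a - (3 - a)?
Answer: -57923/28944 ≈ -2.0012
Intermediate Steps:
u(a) = ¾ - a/2 (u(a) = -(a - (3 - a))/4 = -(a + (-3 + a))/4 = -(-3 + 2*a)/4 = ¾ - a/2)
-477/243 + u(-19)/(-268) = -477/243 + (¾ - ½*(-19))/(-268) = -477*1/243 + (¾ + 19/2)*(-1/268) = -53/27 + (41/4)*(-1/268) = -53/27 - 41/1072 = -57923/28944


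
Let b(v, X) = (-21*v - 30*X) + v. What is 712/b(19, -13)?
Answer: 356/5 ≈ 71.200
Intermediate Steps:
b(v, X) = -30*X - 20*v (b(v, X) = (-30*X - 21*v) + v = -30*X - 20*v)
712/b(19, -13) = 712/(-30*(-13) - 20*19) = 712/(390 - 380) = 712/10 = 712*(⅒) = 356/5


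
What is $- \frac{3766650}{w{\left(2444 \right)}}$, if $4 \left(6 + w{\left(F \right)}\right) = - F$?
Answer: $\frac{3766650}{617} \approx 6104.8$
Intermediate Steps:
$w{\left(F \right)} = -6 - \frac{F}{4}$ ($w{\left(F \right)} = -6 + \frac{\left(-1\right) F}{4} = -6 - \frac{F}{4}$)
$- \frac{3766650}{w{\left(2444 \right)}} = - \frac{3766650}{-6 - 611} = - \frac{3766650}{-617} = \left(-3766650\right) \left(- \frac{1}{617}\right) = \frac{3766650}{617}$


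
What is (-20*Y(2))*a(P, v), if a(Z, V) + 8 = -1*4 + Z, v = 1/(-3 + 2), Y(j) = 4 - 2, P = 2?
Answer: 400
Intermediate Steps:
Y(j) = 2
v = -1 (v = 1/(-1) = -1)
a(Z, V) = -12 + Z (a(Z, V) = -8 + (-1*4 + Z) = -8 + (-4 + Z) = -12 + Z)
(-20*Y(2))*a(P, v) = (-20*2)*(-12 + 2) = -40*(-10) = 400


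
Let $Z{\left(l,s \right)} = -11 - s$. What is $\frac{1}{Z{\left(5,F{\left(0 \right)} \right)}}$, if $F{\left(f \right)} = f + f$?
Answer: $- \frac{1}{11} \approx -0.090909$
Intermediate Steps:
$F{\left(f \right)} = 2 f$
$\frac{1}{Z{\left(5,F{\left(0 \right)} \right)}} = \frac{1}{-11 - 2 \cdot 0} = \frac{1}{-11 - 0} = \frac{1}{-11 + 0} = \frac{1}{-11} = - \frac{1}{11}$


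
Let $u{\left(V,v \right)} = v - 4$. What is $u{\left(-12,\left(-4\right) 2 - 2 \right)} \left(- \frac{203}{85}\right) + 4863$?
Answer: $\frac{416197}{85} \approx 4896.4$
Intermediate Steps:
$u{\left(V,v \right)} = -4 + v$
$u{\left(-12,\left(-4\right) 2 - 2 \right)} \left(- \frac{203}{85}\right) + 4863 = \left(-4 - 10\right) \left(- \frac{203}{85}\right) + 4863 = \left(-14\right) \left(- \frac{203}{85}\right) + 4863 = \frac{2842}{85} + 4863 = \frac{416197}{85}$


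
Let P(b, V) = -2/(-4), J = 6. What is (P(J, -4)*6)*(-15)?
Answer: -45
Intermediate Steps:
P(b, V) = ½ (P(b, V) = -2*(-¼) = ½)
(P(J, -4)*6)*(-15) = ((½)*6)*(-15) = 3*(-15) = -45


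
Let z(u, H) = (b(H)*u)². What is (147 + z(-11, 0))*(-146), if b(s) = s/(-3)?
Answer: -21462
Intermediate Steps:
b(s) = -s/3 (b(s) = s*(-⅓) = -s/3)
z(u, H) = H²*u²/9 (z(u, H) = ((-H/3)*u)² = (-H*u/3)² = H²*u²/9)
(147 + z(-11, 0))*(-146) = (147 + (⅑)*0²*(-11)²)*(-146) = (147 + (⅑)*0*121)*(-146) = (147 + 0)*(-146) = 147*(-146) = -21462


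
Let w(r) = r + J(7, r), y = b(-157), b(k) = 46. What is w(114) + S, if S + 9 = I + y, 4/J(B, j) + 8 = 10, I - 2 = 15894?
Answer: 16049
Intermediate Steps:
I = 15896 (I = 2 + 15894 = 15896)
J(B, j) = 2 (J(B, j) = 4/(-8 + 10) = 4/2 = 4*(1/2) = 2)
y = 46
w(r) = 2 + r (w(r) = r + 2 = 2 + r)
S = 15933 (S = -9 + (15896 + 46) = -9 + 15942 = 15933)
w(114) + S = (2 + 114) + 15933 = 116 + 15933 = 16049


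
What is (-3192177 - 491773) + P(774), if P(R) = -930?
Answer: -3684880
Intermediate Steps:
(-3192177 - 491773) + P(774) = (-3192177 - 491773) - 930 = -3683950 - 930 = -3684880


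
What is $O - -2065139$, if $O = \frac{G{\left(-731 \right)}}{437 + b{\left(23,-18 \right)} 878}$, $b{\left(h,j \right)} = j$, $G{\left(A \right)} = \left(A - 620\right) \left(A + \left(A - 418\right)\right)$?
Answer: $\frac{31732451133}{15367} \approx 2.065 \cdot 10^{6}$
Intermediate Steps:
$G{\left(A \right)} = \left(-620 + A\right) \left(-418 + 2 A\right)$ ($G{\left(A \right)} = \left(-620 + A\right) \left(A + \left(A - 418\right)\right) = \left(-620 + A\right) \left(A + \left(-418 + A\right)\right) = \left(-620 + A\right) \left(-418 + 2 A\right)$)
$O = - \frac{2539880}{15367}$ ($O = \frac{259160 - -1211998 + 2 \left(-731\right)^{2}}{437 - 15804} = \frac{259160 + 1211998 + 2 \cdot 534361}{437 - 15804} = \frac{259160 + 1211998 + 1068722}{-15367} = 2539880 \left(- \frac{1}{15367}\right) = - \frac{2539880}{15367} \approx -165.28$)
$O - -2065139 = - \frac{2539880}{15367} - -2065139 = - \frac{2539880}{15367} + 2065139 = \frac{31732451133}{15367}$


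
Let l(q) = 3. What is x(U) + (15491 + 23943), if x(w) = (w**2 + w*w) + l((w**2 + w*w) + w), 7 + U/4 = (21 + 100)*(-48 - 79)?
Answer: 7563555469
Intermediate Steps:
U = -61496 (U = -28 + 4*((21 + 100)*(-48 - 79)) = -28 + 4*(121*(-127)) = -28 + 4*(-15367) = -28 - 61468 = -61496)
x(w) = 3 + 2*w**2 (x(w) = (w**2 + w*w) + 3 = (w**2 + w**2) + 3 = 2*w**2 + 3 = 3 + 2*w**2)
x(U) + (15491 + 23943) = (3 + 2*(-61496)**2) + (15491 + 23943) = (3 + 2*3781758016) + 39434 = (3 + 7563516032) + 39434 = 7563516035 + 39434 = 7563555469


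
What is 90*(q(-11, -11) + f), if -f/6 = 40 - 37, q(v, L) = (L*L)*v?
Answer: -121410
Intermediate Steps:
q(v, L) = v*L**2 (q(v, L) = L**2*v = v*L**2)
f = -18 (f = -6*(40 - 37) = -6*3 = -18)
90*(q(-11, -11) + f) = 90*(-11*(-11)**2 - 18) = 90*(-11*121 - 18) = 90*(-1331 - 18) = 90*(-1349) = -121410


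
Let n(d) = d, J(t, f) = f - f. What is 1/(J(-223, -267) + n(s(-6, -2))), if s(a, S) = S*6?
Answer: -1/12 ≈ -0.083333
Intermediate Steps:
J(t, f) = 0
s(a, S) = 6*S
1/(J(-223, -267) + n(s(-6, -2))) = 1/(0 + 6*(-2)) = 1/(0 - 12) = 1/(-12) = -1/12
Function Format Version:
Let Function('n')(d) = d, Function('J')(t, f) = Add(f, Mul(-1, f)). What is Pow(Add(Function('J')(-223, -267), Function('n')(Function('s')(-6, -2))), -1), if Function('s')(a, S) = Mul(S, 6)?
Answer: Rational(-1, 12) ≈ -0.083333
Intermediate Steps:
Function('J')(t, f) = 0
Function('s')(a, S) = Mul(6, S)
Pow(Add(Function('J')(-223, -267), Function('n')(Function('s')(-6, -2))), -1) = Pow(Add(0, Mul(6, -2)), -1) = Pow(Add(0, -12), -1) = Pow(-12, -1) = Rational(-1, 12)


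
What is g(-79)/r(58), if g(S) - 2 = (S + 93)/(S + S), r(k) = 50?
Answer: 151/3950 ≈ 0.038228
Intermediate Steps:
g(S) = 2 + (93 + S)/(2*S) (g(S) = 2 + (S + 93)/(S + S) = 2 + (93 + S)/((2*S)) = 2 + (93 + S)*(1/(2*S)) = 2 + (93 + S)/(2*S))
g(-79)/r(58) = ((½)*(93 + 5*(-79))/(-79))/50 = ((½)*(-1/79)*(93 - 395))*(1/50) = ((½)*(-1/79)*(-302))*(1/50) = (151/79)*(1/50) = 151/3950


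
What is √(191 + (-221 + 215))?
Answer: √185 ≈ 13.601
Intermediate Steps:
√(191 + (-221 + 215)) = √(191 - 6) = √185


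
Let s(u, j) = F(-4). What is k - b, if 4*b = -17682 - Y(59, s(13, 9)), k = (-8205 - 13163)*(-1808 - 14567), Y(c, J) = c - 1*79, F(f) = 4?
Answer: 699810831/2 ≈ 3.4991e+8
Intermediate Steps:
s(u, j) = 4
Y(c, J) = -79 + c (Y(c, J) = c - 79 = -79 + c)
k = 349901000 (k = -21368*(-16375) = 349901000)
b = -8831/2 (b = (-17682 - (-79 + 59))/4 = (-17682 - 1*(-20))/4 = (-17682 + 20)/4 = (¼)*(-17662) = -8831/2 ≈ -4415.5)
k - b = 349901000 - 1*(-8831/2) = 349901000 + 8831/2 = 699810831/2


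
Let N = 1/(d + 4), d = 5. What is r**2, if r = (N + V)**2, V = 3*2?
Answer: 9150625/6561 ≈ 1394.7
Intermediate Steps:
N = 1/9 (N = 1/(5 + 4) = 1/9 ≈ 0.11111)
V = 6
r = 3025/81 (r = (1/9 + 6)**2 = (55/9)**2 = 3025/81 ≈ 37.346)
r**2 = (3025/81)**2 = 9150625/6561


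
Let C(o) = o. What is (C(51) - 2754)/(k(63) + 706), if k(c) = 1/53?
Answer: -47753/12473 ≈ -3.8285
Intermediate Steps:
k(c) = 1/53
(C(51) - 2754)/(k(63) + 706) = (51 - 2754)/(1/53 + 706) = -2703/37419/53 = -2703*53/37419 = -47753/12473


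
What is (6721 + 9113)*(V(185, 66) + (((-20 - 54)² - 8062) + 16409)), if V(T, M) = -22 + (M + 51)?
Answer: 220377612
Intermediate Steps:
V(T, M) = 29 + M (V(T, M) = -22 + (51 + M) = 29 + M)
(6721 + 9113)*(V(185, 66) + (((-20 - 54)² - 8062) + 16409)) = (6721 + 9113)*((29 + 66) + (((-20 - 54)² - 8062) + 16409)) = 15834*(95 + (((-74)² - 8062) + 16409)) = 15834*(95 + ((5476 - 8062) + 16409)) = 15834*(95 + (-2586 + 16409)) = 15834*(95 + 13823) = 15834*13918 = 220377612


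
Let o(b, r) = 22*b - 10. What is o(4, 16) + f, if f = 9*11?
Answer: 177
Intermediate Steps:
f = 99
o(b, r) = -10 + 22*b
o(4, 16) + f = (-10 + 22*4) + 99 = (-10 + 88) + 99 = 78 + 99 = 177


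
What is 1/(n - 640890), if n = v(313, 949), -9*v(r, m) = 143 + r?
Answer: -3/1922822 ≈ -1.5602e-6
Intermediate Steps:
v(r, m) = -143/9 - r/9 (v(r, m) = -(143 + r)/9 = -143/9 - r/9)
n = -152/3 (n = -143/9 - ⅑*313 = -143/9 - 313/9 = -152/3 ≈ -50.667)
1/(n - 640890) = 1/(-152/3 - 640890) = 1/(-1922822/3) = -3/1922822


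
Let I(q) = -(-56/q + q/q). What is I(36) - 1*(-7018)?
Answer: 63167/9 ≈ 7018.6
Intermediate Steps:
I(q) = -1 + 56/q (I(q) = -(-56/q + 1) = -(1 - 56/q) = -1 + 56/q)
I(36) - 1*(-7018) = (56 - 1*36)/36 - 1*(-7018) = (56 - 36)/36 + 7018 = (1/36)*20 + 7018 = 5/9 + 7018 = 63167/9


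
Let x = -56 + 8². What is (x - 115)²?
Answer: 11449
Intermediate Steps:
x = 8 (x = -56 + 64 = 8)
(x - 115)² = (8 - 115)² = (-107)² = 11449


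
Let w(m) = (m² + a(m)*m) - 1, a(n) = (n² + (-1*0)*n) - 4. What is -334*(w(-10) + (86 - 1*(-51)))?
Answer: 241816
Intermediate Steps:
a(n) = -4 + n² (a(n) = (n² + 0*n) - 4 = (n² + 0) - 4 = n² - 4 = -4 + n²)
w(m) = -1 + m² + m*(-4 + m²) (w(m) = (m² + (-4 + m²)*m) - 1 = (m² + m*(-4 + m²)) - 1 = -1 + m² + m*(-4 + m²))
-334*(w(-10) + (86 - 1*(-51))) = -334*((-1 + (-10)² - 10*(-4 + (-10)²)) + (86 - 1*(-51))) = -334*((-1 + 100 - 10*(-4 + 100)) + (86 + 51)) = -334*((-1 + 100 - 10*96) + 137) = -334*((-1 + 100 - 960) + 137) = -334*(-861 + 137) = -334*(-724) = 241816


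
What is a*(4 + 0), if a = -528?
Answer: -2112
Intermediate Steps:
a*(4 + 0) = -528*(4 + 0) = -528*4 = -2112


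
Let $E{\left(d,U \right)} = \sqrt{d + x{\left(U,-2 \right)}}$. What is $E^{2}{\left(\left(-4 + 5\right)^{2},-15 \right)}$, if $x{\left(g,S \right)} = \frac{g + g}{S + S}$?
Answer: $\frac{17}{2} \approx 8.5$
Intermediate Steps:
$x{\left(g,S \right)} = \frac{g}{S}$ ($x{\left(g,S \right)} = \frac{2 g}{2 S} = 2 g \frac{1}{2 S} = \frac{g}{S}$)
$E{\left(d,U \right)} = \sqrt{d - \frac{U}{2}}$ ($E{\left(d,U \right)} = \sqrt{d + \frac{U}{-2}} = \sqrt{d + U \left(- \frac{1}{2}\right)} = \sqrt{d - \frac{U}{2}}$)
$E^{2}{\left(\left(-4 + 5\right)^{2},-15 \right)} = \left(\frac{\sqrt{\left(-2\right) \left(-15\right) + 4 \left(-4 + 5\right)^{2}}}{2}\right)^{2} = \left(\frac{\sqrt{30 + 4 \cdot 1^{2}}}{2}\right)^{2} = \left(\frac{\sqrt{30 + 4 \cdot 1}}{2}\right)^{2} = \left(\frac{\sqrt{30 + 4}}{2}\right)^{2} = \left(\frac{\sqrt{34}}{2}\right)^{2} = \frac{17}{2}$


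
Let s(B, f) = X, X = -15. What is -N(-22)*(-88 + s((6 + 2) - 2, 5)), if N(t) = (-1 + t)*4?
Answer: -9476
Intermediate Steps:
s(B, f) = -15
N(t) = -4 + 4*t
-N(-22)*(-88 + s((6 + 2) - 2, 5)) = -(-4 + 4*(-22))*(-88 - 15) = -(-4 - 88)*(-103) = -(-92)*(-103) = -1*9476 = -9476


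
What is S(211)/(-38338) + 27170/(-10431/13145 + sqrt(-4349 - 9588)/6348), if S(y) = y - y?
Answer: -150123959526259461600/4386965255331569 - 29802159683439000*I*sqrt(13937)/4386965255331569 ≈ -34220.0 - 801.99*I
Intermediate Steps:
S(y) = 0
S(211)/(-38338) + 27170/(-10431/13145 + sqrt(-4349 - 9588)/6348) = 0/(-38338) + 27170/(-10431/13145 + sqrt(-4349 - 9588)/6348) = 0*(-1/38338) + 27170/(-10431*1/13145 + sqrt(-13937)*(1/6348)) = 0 + 27170/(-10431/13145 + (I*sqrt(13937))*(1/6348)) = 0 + 27170/(-10431/13145 + I*sqrt(13937)/6348) = 27170/(-10431/13145 + I*sqrt(13937)/6348)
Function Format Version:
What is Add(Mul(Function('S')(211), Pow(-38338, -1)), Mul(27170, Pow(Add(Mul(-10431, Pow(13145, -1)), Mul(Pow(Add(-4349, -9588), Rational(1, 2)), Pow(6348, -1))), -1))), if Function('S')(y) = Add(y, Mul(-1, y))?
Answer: Add(Rational(-150123959526259461600, 4386965255331569), Mul(Rational(-29802159683439000, 4386965255331569), I, Pow(13937, Rational(1, 2)))) ≈ Add(-34220., Mul(-801.99, I))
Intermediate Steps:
Function('S')(y) = 0
Add(Mul(Function('S')(211), Pow(-38338, -1)), Mul(27170, Pow(Add(Mul(-10431, Pow(13145, -1)), Mul(Pow(Add(-4349, -9588), Rational(1, 2)), Pow(6348, -1))), -1))) = Add(Mul(0, Pow(-38338, -1)), Mul(27170, Pow(Add(Mul(-10431, Pow(13145, -1)), Mul(Pow(Add(-4349, -9588), Rational(1, 2)), Pow(6348, -1))), -1))) = Add(Mul(0, Rational(-1, 38338)), Mul(27170, Pow(Add(Mul(-10431, Rational(1, 13145)), Mul(Pow(-13937, Rational(1, 2)), Rational(1, 6348))), -1))) = Add(0, Mul(27170, Pow(Add(Rational(-10431, 13145), Mul(Mul(I, Pow(13937, Rational(1, 2))), Rational(1, 6348))), -1))) = Add(0, Mul(27170, Pow(Add(Rational(-10431, 13145), Mul(Rational(1, 6348), I, Pow(13937, Rational(1, 2)))), -1))) = Mul(27170, Pow(Add(Rational(-10431, 13145), Mul(Rational(1, 6348), I, Pow(13937, Rational(1, 2)))), -1))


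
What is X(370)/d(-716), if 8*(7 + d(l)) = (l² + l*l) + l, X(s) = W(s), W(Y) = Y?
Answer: 148/51227 ≈ 0.0028891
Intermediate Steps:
X(s) = s
d(l) = -7 + l²/4 + l/8 (d(l) = -7 + ((l² + l*l) + l)/8 = -7 + ((l² + l²) + l)/8 = -7 + (2*l² + l)/8 = -7 + (l + 2*l²)/8 = -7 + (l²/4 + l/8) = -7 + l²/4 + l/8)
X(370)/d(-716) = 370/(-7 + (¼)*(-716)² + (⅛)*(-716)) = 370/(-7 + (¼)*512656 - 179/2) = 370/(-7 + 128164 - 179/2) = 370/(256135/2) = 370*(2/256135) = 148/51227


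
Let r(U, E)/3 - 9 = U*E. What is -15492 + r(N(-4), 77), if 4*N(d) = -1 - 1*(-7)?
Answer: -30237/2 ≈ -15119.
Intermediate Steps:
N(d) = 3/2 (N(d) = (-1 - 1*(-7))/4 = (-1 + 7)/4 = (¼)*6 = 3/2)
r(U, E) = 27 + 3*E*U (r(U, E) = 27 + 3*(U*E) = 27 + 3*(E*U) = 27 + 3*E*U)
-15492 + r(N(-4), 77) = -15492 + (27 + 3*77*(3/2)) = -15492 + (27 + 693/2) = -15492 + 747/2 = -30237/2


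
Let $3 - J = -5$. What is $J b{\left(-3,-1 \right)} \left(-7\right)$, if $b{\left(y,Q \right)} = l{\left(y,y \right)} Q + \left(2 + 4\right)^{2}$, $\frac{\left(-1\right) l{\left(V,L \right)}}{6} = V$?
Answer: $-1008$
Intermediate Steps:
$J = 8$ ($J = 3 - -5 = 3 + 5 = 8$)
$l{\left(V,L \right)} = - 6 V$
$b{\left(y,Q \right)} = 36 - 6 Q y$ ($b{\left(y,Q \right)} = - 6 y Q + \left(2 + 4\right)^{2} = - 6 Q y + 6^{2} = - 6 Q y + 36 = 36 - 6 Q y$)
$J b{\left(-3,-1 \right)} \left(-7\right) = 8 \left(36 - \left(-6\right) \left(-3\right)\right) \left(-7\right) = 8 \left(36 - 18\right) \left(-7\right) = 8 \cdot 18 \left(-7\right) = 144 \left(-7\right) = -1008$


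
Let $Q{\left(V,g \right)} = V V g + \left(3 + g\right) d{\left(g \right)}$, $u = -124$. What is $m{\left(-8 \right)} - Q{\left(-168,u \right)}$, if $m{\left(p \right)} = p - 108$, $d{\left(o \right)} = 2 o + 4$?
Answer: $3470136$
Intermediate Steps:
$d{\left(o \right)} = 4 + 2 o$
$m{\left(p \right)} = -108 + p$
$Q{\left(V,g \right)} = g V^{2} + \left(3 + g\right) \left(4 + 2 g\right)$ ($Q{\left(V,g \right)} = V V g + \left(3 + g\right) \left(4 + 2 g\right) = V^{2} g + \left(3 + g\right) \left(4 + 2 g\right) = g V^{2} + \left(3 + g\right) \left(4 + 2 g\right)$)
$m{\left(-8 \right)} - Q{\left(-168,u \right)} = \left(-108 - 8\right) - \left(12 + 2 \left(-124\right)^{2} + 10 \left(-124\right) - 124 \left(-168\right)^{2}\right) = -116 - \left(12 + 2 \cdot 15376 - 1240 - 3499776\right) = -116 - \left(12 + 30752 - 1240 - 3499776\right) = -116 - -3470252 = -116 + 3470252 = 3470136$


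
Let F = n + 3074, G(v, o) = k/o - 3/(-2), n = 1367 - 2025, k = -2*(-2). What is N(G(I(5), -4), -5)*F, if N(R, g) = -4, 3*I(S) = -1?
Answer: -9664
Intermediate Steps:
k = 4
I(S) = -⅓ (I(S) = (⅓)*(-1) = -⅓)
n = -658
G(v, o) = 3/2 + 4/o (G(v, o) = 4/o - 3/(-2) = 4/o - 3*(-½) = 4/o + 3/2 = 3/2 + 4/o)
F = 2416 (F = -658 + 3074 = 2416)
N(G(I(5), -4), -5)*F = -4*2416 = -9664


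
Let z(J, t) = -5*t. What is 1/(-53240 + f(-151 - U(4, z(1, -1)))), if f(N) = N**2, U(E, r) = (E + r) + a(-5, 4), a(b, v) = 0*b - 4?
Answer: -1/28904 ≈ -3.4597e-5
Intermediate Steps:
a(b, v) = -4 (a(b, v) = 0 - 4 = -4)
U(E, r) = -4 + E + r (U(E, r) = (E + r) - 4 = -4 + E + r)
1/(-53240 + f(-151 - U(4, z(1, -1)))) = 1/(-53240 + (-151 - (-4 + 4 - 5*(-1)))**2) = 1/(-53240 + (-151 - (-4 + 4 + 5))**2) = 1/(-53240 + (-151 - 1*5)**2) = 1/(-53240 + (-151 - 5)**2) = 1/(-53240 + (-156)**2) = 1/(-53240 + 24336) = 1/(-28904) = -1/28904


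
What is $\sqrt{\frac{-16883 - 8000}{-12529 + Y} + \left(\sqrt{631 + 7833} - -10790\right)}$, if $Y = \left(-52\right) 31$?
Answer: $\frac{3 \sqrt{241822483505}}{14141} \approx 104.33$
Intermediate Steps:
$Y = -1612$
$\sqrt{\frac{-16883 - 8000}{-12529 + Y} + \left(\sqrt{631 + 7833} - -10790\right)} = \sqrt{\frac{-16883 - 8000}{-12529 - 1612} + \left(\sqrt{631 + 7833} - -10790\right)} = \sqrt{- \frac{24883}{-14141} + \left(\sqrt{8464} + 10790\right)} = \sqrt{\left(-24883\right) \left(- \frac{1}{14141}\right) + \left(92 + 10790\right)} = \sqrt{\frac{24883}{14141} + 10882} = \sqrt{\frac{153907245}{14141}} = \frac{3 \sqrt{241822483505}}{14141}$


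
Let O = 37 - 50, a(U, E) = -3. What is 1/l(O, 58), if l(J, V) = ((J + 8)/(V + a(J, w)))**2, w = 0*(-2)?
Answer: 121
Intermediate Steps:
w = 0
O = -13
l(J, V) = (8 + J)**2/(-3 + V)**2 (l(J, V) = ((J + 8)/(V - 3))**2 = ((8 + J)/(-3 + V))**2 = (8 + J)**2/(-3 + V)**2)
1/l(O, 58) = 1/((8 - 13)**2/(-3 + 58)**2) = 1/((-5)**2/55**2) = 1/((1/3025)*25) = 1/(1/121) = 121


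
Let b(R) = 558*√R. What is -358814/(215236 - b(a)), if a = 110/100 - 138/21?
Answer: -1351519576820/810744187783 - 50054553*I*√26810/810744187783 ≈ -1.667 - 0.010109*I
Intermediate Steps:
a = -383/70 (a = 110*(1/100) - 138*1/21 = 11/10 - 46/7 = -383/70 ≈ -5.4714)
-358814/(215236 - b(a)) = -358814/(215236 - 558*√(-383/70)) = -358814/(215236 - 558*I*√26810/70) = -358814/(215236 - 279*I*√26810/35)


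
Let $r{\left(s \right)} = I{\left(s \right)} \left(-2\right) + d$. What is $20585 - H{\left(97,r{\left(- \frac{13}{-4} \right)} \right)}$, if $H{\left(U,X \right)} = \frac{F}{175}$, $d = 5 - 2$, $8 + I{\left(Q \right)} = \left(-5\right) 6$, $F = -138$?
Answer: $\frac{3602513}{175} \approx 20586.0$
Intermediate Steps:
$I{\left(Q \right)} = -38$ ($I{\left(Q \right)} = -8 - 30 = -38$)
$d = 3$
$r{\left(s \right)} = 79$ ($r{\left(s \right)} = \left(-38\right) \left(-2\right) + 3 = 76 + 3 = 79$)
$H{\left(U,X \right)} = - \frac{138}{175}$
$20585 - H{\left(97,r{\left(- \frac{13}{-4} \right)} \right)} = 20585 - - \frac{138}{175} = 20585 + \frac{138}{175} = \frac{3602513}{175}$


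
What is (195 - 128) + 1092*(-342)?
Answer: -373397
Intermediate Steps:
(195 - 128) + 1092*(-342) = 67 - 373464 = -373397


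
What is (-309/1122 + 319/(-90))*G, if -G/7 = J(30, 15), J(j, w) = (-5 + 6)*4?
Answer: 900032/8415 ≈ 106.96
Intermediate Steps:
J(j, w) = 4 (J(j, w) = 1*4 = 4)
G = -28 (G = -7*4 = -28)
(-309/1122 + 319/(-90))*G = (-309/1122 + 319/(-90))*(-28) = (-309*1/1122 + 319*(-1/90))*(-28) = (-103/374 - 319/90)*(-28) = -32144/8415*(-28) = 900032/8415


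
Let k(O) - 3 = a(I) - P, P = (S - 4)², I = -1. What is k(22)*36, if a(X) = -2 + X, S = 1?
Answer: -324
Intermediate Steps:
P = 9 (P = (1 - 4)² = (-3)² = 9)
k(O) = -9 (k(O) = 3 + ((-2 - 1) - 1*9) = 3 + (-3 - 9) = 3 - 12 = -9)
k(22)*36 = -9*36 = -324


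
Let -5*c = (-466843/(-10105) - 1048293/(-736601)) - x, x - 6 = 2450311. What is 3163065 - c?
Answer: 99480828265171248/37216765525 ≈ 2.6730e+6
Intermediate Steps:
x = 2450317 (x = 6 + 2450311 = 2450317)
c = 18238220180162877/37216765525 (c = -((-466843/(-10105) - 1048293/(-736601)) - 1*2450317)/5 = -((-466843*(-1/10105) - 1048293*(-1/736601)) - 2450317)/5 = -((466843/10105 + 1048293/736601) - 2450317)/5 = -(354470021408/7443353105 - 2450317)/5 = -⅕*(-18238220180162877/7443353105) = 18238220180162877/37216765525 ≈ 4.9005e+5)
3163065 - c = 3163065 - 1*18238220180162877/37216765525 = 3163065 - 18238220180162877/37216765525 = 99480828265171248/37216765525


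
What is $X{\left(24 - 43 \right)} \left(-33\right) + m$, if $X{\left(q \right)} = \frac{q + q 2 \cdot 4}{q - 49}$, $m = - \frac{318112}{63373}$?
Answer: $- \frac{379245455}{4309364} \approx -88.005$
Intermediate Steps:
$m = - \frac{318112}{63373}$ ($m = \left(-318112\right) \frac{1}{63373} = - \frac{318112}{63373} \approx -5.0197$)
$X{\left(q \right)} = \frac{9 q}{-49 + q}$ ($X{\left(q \right)} = \frac{q + 2 q 4}{-49 + q} = \frac{q + 8 q}{-49 + q} = \frac{9 q}{-49 + q}$)
$X{\left(24 - 43 \right)} \left(-33\right) + m = \frac{9 \left(24 - 43\right)}{-49 + \left(24 - 43\right)} \left(-33\right) - \frac{318112}{63373} = 9 \left(-19\right) \frac{1}{-49 - 19} \left(-33\right) - \frac{318112}{63373} = 9 \left(-19\right) \frac{1}{-68} \left(-33\right) - \frac{318112}{63373} = 9 \left(-19\right) \left(- \frac{1}{68}\right) \left(-33\right) - \frac{318112}{63373} = \frac{171}{68} \left(-33\right) - \frac{318112}{63373} = - \frac{5643}{68} - \frac{318112}{63373} = - \frac{379245455}{4309364}$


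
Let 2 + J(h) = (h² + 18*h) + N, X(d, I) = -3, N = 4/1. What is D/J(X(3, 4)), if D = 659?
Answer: -659/43 ≈ -15.326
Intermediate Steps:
N = 4 (N = 4*1 = 4)
J(h) = 2 + h² + 18*h (J(h) = -2 + ((h² + 18*h) + 4) = -2 + (4 + h² + 18*h) = 2 + h² + 18*h)
D/J(X(3, 4)) = 659/(2 + (-3)² + 18*(-3)) = 659/(2 + 9 - 54) = 659/(-43) = 659*(-1/43) = -659/43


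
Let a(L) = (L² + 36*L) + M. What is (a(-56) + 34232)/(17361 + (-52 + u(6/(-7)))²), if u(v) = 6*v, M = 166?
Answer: 1740382/1010689 ≈ 1.7220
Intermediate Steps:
a(L) = 166 + L² + 36*L (a(L) = (L² + 36*L) + 166 = 166 + L² + 36*L)
(a(-56) + 34232)/(17361 + (-52 + u(6/(-7)))²) = ((166 + (-56)² + 36*(-56)) + 34232)/(17361 + (-52 + 6*(6/(-7)))²) = ((166 + 3136 - 2016) + 34232)/(17361 + (-52 + 6*(6*(-⅐)))²) = (1286 + 34232)/(17361 + (-52 + 6*(-6/7))²) = 35518/(17361 + (-52 - 36/7)²) = 35518/(17361 + (-400/7)²) = 35518/(17361 + 160000/49) = 35518/(1010689/49) = 35518*(49/1010689) = 1740382/1010689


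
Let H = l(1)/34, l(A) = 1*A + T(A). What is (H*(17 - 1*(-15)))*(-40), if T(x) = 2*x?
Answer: -1920/17 ≈ -112.94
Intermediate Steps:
l(A) = 3*A (l(A) = 1*A + 2*A = A + 2*A = 3*A)
H = 3/34 (H = (3*1)/34 = 3*(1/34) = 3/34 ≈ 0.088235)
(H*(17 - 1*(-15)))*(-40) = (3*(17 - 1*(-15))/34)*(-40) = (3*(17 + 15)/34)*(-40) = ((3/34)*32)*(-40) = (48/17)*(-40) = -1920/17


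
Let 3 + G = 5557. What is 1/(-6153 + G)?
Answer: -1/599 ≈ -0.0016694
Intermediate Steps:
G = 5554 (G = -3 + 5557 = 5554)
1/(-6153 + G) = 1/(-6153 + 5554) = 1/(-599) = -1/599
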